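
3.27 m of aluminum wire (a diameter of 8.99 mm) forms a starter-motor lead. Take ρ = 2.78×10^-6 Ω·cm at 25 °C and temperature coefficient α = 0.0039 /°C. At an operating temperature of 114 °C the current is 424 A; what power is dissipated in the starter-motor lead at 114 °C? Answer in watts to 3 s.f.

347 W

ρ = 2.78×10^-6 Ω·cm = 2.78×10^-8 Ω·m
A = π(d/2)² = π(4.4950e-03 m)² = 6.348e-05 m²
R₍25₎ = ρL/A = (2.78×10^-8)(3.27)/(6.348e-05) = 0.001432 Ω
R₍114₎ = R₍25₎(1 + αΔT) = 0.001432 × (1 + 0.0039×89) = 0.001929 Ω
P = I²R = (424)² × 0.001929 = 347 W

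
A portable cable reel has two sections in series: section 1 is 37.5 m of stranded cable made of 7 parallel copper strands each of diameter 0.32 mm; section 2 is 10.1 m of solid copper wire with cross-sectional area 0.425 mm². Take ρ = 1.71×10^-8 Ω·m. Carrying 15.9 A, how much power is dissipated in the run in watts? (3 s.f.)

391 W

Section 1: A_strand = π(1.6000e-04)² = 8.042e-08 m²; R₁ = ρL/(N·A_s) = (1.71×10^-8)(37.5)/(7×8.042e-08) = 1.139 Ω
Section 2: A = 0.425 mm² = 4.250e-07 m²
R₂ = (1.71×10^-8)(10.1)/(4.250e-07) = 0.4064 Ω
R = R₁ + R₂ = 1.545 Ω
P = I²R = (15.9)² × 1.545 = 391 W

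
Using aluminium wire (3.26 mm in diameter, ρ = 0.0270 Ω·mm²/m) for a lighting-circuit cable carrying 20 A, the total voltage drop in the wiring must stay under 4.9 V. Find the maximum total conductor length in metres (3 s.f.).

ρ = 0.0270 Ω·mm²/m = 2.70×10^-8 Ω·m
A = π(d/2)² = π(1.6300e-03 m)² = 8.347e-06 m²
L_max = V_max·A/(1·ρI) = (4.9)(8.347e-06)/(2.70×10^-8×20) = 75.7 m

75.7 m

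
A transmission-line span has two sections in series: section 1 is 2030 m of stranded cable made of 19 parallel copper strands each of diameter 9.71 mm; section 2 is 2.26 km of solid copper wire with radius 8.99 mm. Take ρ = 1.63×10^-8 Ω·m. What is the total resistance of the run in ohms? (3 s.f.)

0.169 Ω

Section 1: A_strand = π(4.8550e-03)² = 7.405e-05 m²; R₁ = ρL/(N·A_s) = (1.63×10^-8)(2030)/(19×7.405e-05) = 0.02352 Ω
Section 2: A = πr² = π(8.9900e-03 m)² = 2.539e-04 m²
R₂ = (1.63×10^-8)(2260)/(2.539e-04) = 0.1451 Ω
R = R₁ + R₂ = 0.169 Ω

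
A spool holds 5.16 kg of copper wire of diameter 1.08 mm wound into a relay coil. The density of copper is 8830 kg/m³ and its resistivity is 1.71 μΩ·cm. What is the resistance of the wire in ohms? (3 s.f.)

11.9 Ω

ρ = 1.71 μΩ·cm = 1.71×10^-8 Ω·m
A = π(d/2)² = π(5.4000e-04 m)² = 9.1609e-07 m²
L = m/(density·A) = 5.16/(8830×9.1609e-07) = 637.9 m
R = ρL/A = (1.71×10^-8)(637.9)/(9.1609e-07) = 11.9 Ω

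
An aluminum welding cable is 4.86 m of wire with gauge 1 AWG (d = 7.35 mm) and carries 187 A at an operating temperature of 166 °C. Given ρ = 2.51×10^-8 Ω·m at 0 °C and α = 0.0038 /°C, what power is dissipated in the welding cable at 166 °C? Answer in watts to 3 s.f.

A = π(7.35/2 mm)² = π(3.6750e-03 m)² = 4.243e-05 m²
R₍0₎ = ρL/A = (2.51×10^-8)(4.86)/(4.243e-05) = 0.002875 Ω
R₍166₎ = R₍0₎(1 + αΔT) = 0.002875 × (1 + 0.0038×166) = 0.004689 Ω
P = I²R = (187)² × 0.004689 = 164 W

164 W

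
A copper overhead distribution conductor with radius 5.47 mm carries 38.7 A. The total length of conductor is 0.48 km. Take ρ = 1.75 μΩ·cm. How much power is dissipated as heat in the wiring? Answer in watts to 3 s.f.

ρ = 1.75 μΩ·cm = 1.75×10^-8 Ω·m
A = πr² = π(5.4700e-03 m)² = 9.400e-05 m²
R = ρL/A = (1.75×10^-8)(480)/(9.400e-05) = 0.08936 Ω
P = I²R = (38.7)² × 0.08936 = 134 W

134 W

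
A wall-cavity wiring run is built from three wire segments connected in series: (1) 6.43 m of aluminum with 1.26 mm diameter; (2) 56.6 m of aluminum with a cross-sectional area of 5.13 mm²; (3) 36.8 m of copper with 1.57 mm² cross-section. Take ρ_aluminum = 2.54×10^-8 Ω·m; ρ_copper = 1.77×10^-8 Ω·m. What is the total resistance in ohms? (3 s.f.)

0.826 Ω

Seg 1: A = π(d/2)² = π(6.3000e-04 m)² = 1.247e-06 m²
R_1 = (2.54×10^-8)(6.43)/(1.247e-06) = 0.131 Ω
Seg 2: A = 5.13 mm² = 5.130e-06 m²
R_2 = (2.54×10^-8)(56.6)/(5.130e-06) = 0.2802 Ω
Seg 3: A = 1.57 mm² = 1.570e-06 m²
R_3 = (1.77×10^-8)(36.8)/(1.570e-06) = 0.4149 Ω
R_total = R_1 + R_2 + R_3 = 0.826 Ω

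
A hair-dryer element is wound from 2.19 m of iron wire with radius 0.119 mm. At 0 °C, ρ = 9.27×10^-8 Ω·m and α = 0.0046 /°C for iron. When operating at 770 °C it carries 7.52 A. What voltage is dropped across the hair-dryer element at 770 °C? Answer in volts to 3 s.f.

156 V

A = πr² = π(1.1900e-04 m)² = 4.449e-08 m²
R₍0₎ = ρL/A = (9.27×10^-8)(2.19)/(4.449e-08) = 4.563 Ω
R₍770₎ = R₍0₎(1 + αΔT) = 4.563 × (1 + 0.0046×770) = 20.73 Ω
V = IR = 7.52 × 20.73 = 156 V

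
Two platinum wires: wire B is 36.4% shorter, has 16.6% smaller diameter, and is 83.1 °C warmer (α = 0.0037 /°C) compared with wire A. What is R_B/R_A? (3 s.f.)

1.20

R ∝ ρL/d² with ρ ∝ (1+αΔT), so R_B/R_A = (1 − 36.4/100) × (1 − 16.6/100)⁻² × (1 + 0.0037×83.1)
= 0.636 × 1.438 × 1.308 = 1.20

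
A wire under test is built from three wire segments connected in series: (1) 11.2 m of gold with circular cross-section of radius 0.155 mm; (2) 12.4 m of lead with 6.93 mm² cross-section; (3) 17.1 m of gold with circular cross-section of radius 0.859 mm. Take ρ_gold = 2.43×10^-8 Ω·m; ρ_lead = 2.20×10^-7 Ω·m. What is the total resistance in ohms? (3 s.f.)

4.18 Ω

Seg 1: A = πr² = π(1.5500e-04 m)² = 7.548e-08 m²
R_1 = (2.43×10^-8)(11.2)/(7.548e-08) = 3.606 Ω
Seg 2: A = 6.93 mm² = 6.930e-06 m²
R_2 = (2.20×10^-7)(12.4)/(6.930e-06) = 0.3937 Ω
Seg 3: A = πr² = π(8.5900e-04 m)² = 2.318e-06 m²
R_3 = (2.43×10^-8)(17.1)/(2.318e-06) = 0.1793 Ω
R_total = R_1 + R_2 + R_3 = 4.18 Ω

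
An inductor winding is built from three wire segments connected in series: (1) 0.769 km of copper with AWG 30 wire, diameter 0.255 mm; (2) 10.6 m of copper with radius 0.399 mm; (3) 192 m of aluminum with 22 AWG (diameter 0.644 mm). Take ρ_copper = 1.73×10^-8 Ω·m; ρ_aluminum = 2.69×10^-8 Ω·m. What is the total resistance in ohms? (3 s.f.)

Seg 1: A = π(0.255/2 mm)² = π(1.2750e-04 m)² = 5.107e-08 m²
R_1 = (1.73×10^-8)(769)/(5.107e-08) = 260.5 Ω
Seg 2: A = πr² = π(3.9900e-04 m)² = 5.001e-07 m²
R_2 = (1.73×10^-8)(10.6)/(5.001e-07) = 0.3667 Ω
Seg 3: A = π(0.644/2 mm)² = π(3.2200e-04 m)² = 3.257e-07 m²
R_3 = (2.69×10^-8)(192)/(3.257e-07) = 15.86 Ω
R_total = R_1 + R_2 + R_3 = 277 Ω

277 Ω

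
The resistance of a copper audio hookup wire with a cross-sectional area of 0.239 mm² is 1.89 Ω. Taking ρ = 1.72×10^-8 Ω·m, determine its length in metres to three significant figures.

26.3 m

A = 0.239 mm² = 2.390e-07 m²
L = RA/ρ = (1.89)(2.390e-07)/(1.72×10^-8) = 26.3 m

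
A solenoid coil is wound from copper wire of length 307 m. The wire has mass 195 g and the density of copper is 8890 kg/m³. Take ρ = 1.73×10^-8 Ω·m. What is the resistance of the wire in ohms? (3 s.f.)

74.3 Ω

A = m/(density·L) = 0.195/(8890×307) = 7.1449e-08 m²
R = ρL/A = (1.73×10^-8)(307)/(7.1449e-08) = 74.3 Ω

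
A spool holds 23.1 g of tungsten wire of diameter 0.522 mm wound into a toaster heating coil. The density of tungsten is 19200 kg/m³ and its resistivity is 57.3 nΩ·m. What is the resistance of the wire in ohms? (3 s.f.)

ρ = 57.3 nΩ·m = 5.73×10^-8 Ω·m
A = π(d/2)² = π(2.6100e-04 m)² = 2.1401e-07 m²
L = m/(density·A) = 0.0231/(19200×2.1401e-07) = 5.622 m
R = ρL/A = (5.73×10^-8)(5.622)/(2.1401e-07) = 1.51 Ω

1.51 Ω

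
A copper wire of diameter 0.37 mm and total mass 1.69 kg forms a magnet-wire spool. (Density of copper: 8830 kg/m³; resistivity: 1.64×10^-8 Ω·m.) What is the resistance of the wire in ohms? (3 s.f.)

272 Ω

A = π(d/2)² = π(1.8500e-04 m)² = 1.0752e-07 m²
L = m/(density·A) = 1.69/(8830×1.0752e-07) = 1780 m
R = ρL/A = (1.64×10^-8)(1780)/(1.0752e-07) = 272 Ω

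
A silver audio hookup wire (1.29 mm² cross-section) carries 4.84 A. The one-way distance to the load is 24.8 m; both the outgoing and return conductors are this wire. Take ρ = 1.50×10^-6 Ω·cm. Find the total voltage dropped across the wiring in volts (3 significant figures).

ρ = 1.50×10^-6 Ω·cm = 1.50×10^-8 Ω·m
A = 1.29 mm² = 1.290e-06 m²
Total conductor length (both ways) L = 2 × 24.8 = 49.6 m
R = ρL/A = (1.50×10^-8)(49.6)/(1.290e-06) = 0.5767 Ω
V = IR = 4.84 × 0.5767 = 2.79 V

2.79 V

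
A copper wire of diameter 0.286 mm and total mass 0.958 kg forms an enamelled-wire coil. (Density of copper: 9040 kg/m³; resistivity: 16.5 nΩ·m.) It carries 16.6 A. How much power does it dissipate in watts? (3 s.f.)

ρ = 16.5 nΩ·m = 1.65×10^-8 Ω·m
A = π(d/2)² = π(1.4300e-04 m)² = 6.4242e-08 m²
L = m/(density·A) = 0.958/(9040×6.4242e-08) = 1650 m
R = ρL/A = (1.65×10^-8)(1650)/(6.4242e-08) = 423.7 Ω
P = I²R = (16.6)² × 423.7 = 1.17×10^5 W

1.17×10^5 W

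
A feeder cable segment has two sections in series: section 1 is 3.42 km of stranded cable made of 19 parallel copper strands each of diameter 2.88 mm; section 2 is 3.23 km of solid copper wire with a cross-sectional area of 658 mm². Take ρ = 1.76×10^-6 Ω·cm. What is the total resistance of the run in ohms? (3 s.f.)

ρ = 1.76×10^-6 Ω·cm = 1.76×10^-8 Ω·m
Section 1: A_strand = π(1.4400e-03)² = 6.514e-06 m²; R₁ = ρL/(N·A_s) = (1.76×10^-8)(3420)/(19×6.514e-06) = 0.4863 Ω
Section 2: A = 658 mm² = 6.580e-04 m²
R₂ = (1.76×10^-8)(3230)/(6.580e-04) = 0.0864 Ω
R = R₁ + R₂ = 0.573 Ω

0.573 Ω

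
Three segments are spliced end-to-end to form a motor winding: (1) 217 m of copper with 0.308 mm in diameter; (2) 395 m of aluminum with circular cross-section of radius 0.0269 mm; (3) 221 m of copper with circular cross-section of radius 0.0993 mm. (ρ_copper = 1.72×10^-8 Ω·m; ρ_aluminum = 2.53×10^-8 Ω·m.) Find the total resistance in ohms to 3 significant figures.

Seg 1: A = π(d/2)² = π(1.5400e-04 m)² = 7.451e-08 m²
R_1 = (1.72×10^-8)(217)/(7.451e-08) = 50.1 Ω
Seg 2: A = πr² = π(2.6900e-05 m)² = 2.273e-09 m²
R_2 = (2.53×10^-8)(395)/(2.273e-09) = 4396 Ω
Seg 3: A = πr² = π(9.9300e-05 m)² = 3.098e-08 m²
R_3 = (1.72×10^-8)(221)/(3.098e-08) = 122.7 Ω
R_total = R_1 + R_2 + R_3 = 4570 Ω

4570 Ω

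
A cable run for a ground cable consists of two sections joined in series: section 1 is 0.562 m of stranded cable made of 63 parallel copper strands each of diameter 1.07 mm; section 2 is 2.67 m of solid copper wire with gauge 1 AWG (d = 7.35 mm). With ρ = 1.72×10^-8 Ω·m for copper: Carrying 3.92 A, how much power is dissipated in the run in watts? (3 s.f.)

0.0193 W

Section 1: A_strand = π(5.3500e-04)² = 8.992e-07 m²; R₁ = ρL/(N·A_s) = (1.72×10^-8)(0.562)/(63×8.992e-07) = 1.706×10^-4 Ω
Section 2: A = π(7.35/2 mm)² = π(3.6750e-03 m)² = 4.243e-05 m²
R₂ = (1.72×10^-8)(2.67)/(4.243e-05) = 0.001082 Ω
R = R₁ + R₂ = 0.001253 Ω
P = I²R = (3.92)² × 0.001253 = 0.0193 W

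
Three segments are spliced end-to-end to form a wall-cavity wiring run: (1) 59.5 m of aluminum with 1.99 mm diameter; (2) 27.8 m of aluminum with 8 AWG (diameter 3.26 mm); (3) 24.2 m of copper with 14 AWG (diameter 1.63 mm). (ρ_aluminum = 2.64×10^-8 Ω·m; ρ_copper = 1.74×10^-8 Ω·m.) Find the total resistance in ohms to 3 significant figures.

Seg 1: A = π(d/2)² = π(9.9500e-04 m)² = 3.110e-06 m²
R_1 = (2.64×10^-8)(59.5)/(3.110e-06) = 0.505 Ω
Seg 2: A = π(3.26/2 mm)² = π(1.6300e-03 m)² = 8.347e-06 m²
R_2 = (2.64×10^-8)(27.8)/(8.347e-06) = 0.08793 Ω
Seg 3: A = π(1.63/2 mm)² = π(8.1500e-04 m)² = 2.087e-06 m²
R_3 = (1.74×10^-8)(24.2)/(2.087e-06) = 0.2018 Ω
R_total = R_1 + R_2 + R_3 = 0.795 Ω

0.795 Ω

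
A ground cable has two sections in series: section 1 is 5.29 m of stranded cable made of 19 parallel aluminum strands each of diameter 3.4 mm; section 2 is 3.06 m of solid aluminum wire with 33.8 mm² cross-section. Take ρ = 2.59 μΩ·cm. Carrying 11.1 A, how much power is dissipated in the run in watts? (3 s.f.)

ρ = 2.59 μΩ·cm = 2.59×10^-8 Ω·m
Section 1: A_strand = π(1.7000e-03)² = 9.079e-06 m²; R₁ = ρL/(N·A_s) = (2.59×10^-8)(5.29)/(19×9.079e-06) = 7.942×10^-4 Ω
Section 2: A = 33.8 mm² = 3.380e-05 m²
R₂ = (2.59×10^-8)(3.06)/(3.380e-05) = 0.002345 Ω
R = R₁ + R₂ = 0.003139 Ω
P = I²R = (11.1)² × 0.003139 = 0.387 W

0.387 W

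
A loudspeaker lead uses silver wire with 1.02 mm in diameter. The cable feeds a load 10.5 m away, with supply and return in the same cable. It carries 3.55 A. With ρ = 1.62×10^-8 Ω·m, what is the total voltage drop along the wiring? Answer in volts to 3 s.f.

1.48 V

A = π(d/2)² = π(5.1000e-04 m)² = 8.171e-07 m²
Total conductor length (both ways) L = 2 × 10.5 = 21 m
R = ρL/A = (1.62×10^-8)(21)/(8.171e-07) = 0.4163 Ω
V = IR = 3.55 × 0.4163 = 1.48 V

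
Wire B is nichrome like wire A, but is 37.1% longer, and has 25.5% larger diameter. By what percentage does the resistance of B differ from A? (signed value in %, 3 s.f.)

-13.0%

R ∝ L/d², so R_B/R_A = (1 + 37.1/100) × (1 + 25.5/100)⁻²
= 1.371 × 0.6349 = 0.8705
(R_B − R_A)/R_A = 0.8705 − 1 = -13.0%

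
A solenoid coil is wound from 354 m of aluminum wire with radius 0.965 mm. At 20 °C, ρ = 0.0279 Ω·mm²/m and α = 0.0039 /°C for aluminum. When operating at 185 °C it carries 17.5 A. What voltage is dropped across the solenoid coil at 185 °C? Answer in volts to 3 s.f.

ρ = 0.0279 Ω·mm²/m = 2.79×10^-8 Ω·m
A = πr² = π(9.6500e-04 m)² = 2.926e-06 m²
R₍20₎ = ρL/A = (2.79×10^-8)(354)/(2.926e-06) = 3.376 Ω
R₍185₎ = R₍20₎(1 + αΔT) = 3.376 × (1 + 0.0039×165) = 5.548 Ω
V = IR = 17.5 × 5.548 = 97.1 V

97.1 V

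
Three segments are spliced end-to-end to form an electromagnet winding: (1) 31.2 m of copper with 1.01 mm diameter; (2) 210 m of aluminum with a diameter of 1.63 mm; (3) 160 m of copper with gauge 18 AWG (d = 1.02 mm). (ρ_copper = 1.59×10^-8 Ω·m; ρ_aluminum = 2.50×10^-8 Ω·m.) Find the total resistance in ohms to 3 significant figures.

Seg 1: A = π(d/2)² = π(5.0500e-04 m)² = 8.012e-07 m²
R_1 = (1.59×10^-8)(31.2)/(8.012e-07) = 0.6192 Ω
Seg 2: A = π(d/2)² = π(8.1500e-04 m)² = 2.087e-06 m²
R_2 = (2.50×10^-8)(210)/(2.087e-06) = 2.516 Ω
Seg 3: A = π(1.02/2 mm)² = π(5.1000e-04 m)² = 8.171e-07 m²
R_3 = (1.59×10^-8)(160)/(8.171e-07) = 3.113 Ω
R_total = R_1 + R_2 + R_3 = 6.25 Ω

6.25 Ω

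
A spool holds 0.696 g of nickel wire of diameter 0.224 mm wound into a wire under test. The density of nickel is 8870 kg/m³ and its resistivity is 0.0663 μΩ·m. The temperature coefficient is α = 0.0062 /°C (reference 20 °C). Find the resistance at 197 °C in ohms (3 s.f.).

ρ = 0.0663 μΩ·m = 6.63×10^-8 Ω·m
A = π(d/2)² = π(1.1200e-04 m)² = 3.9408e-08 m²
L = m/(density·A) = 6.960×10^-4/(8870×3.9408e-08) = 1.991 m
R = ρL/A = (6.63×10^-8)(1.991)/(3.9408e-08) = 3.35 Ω
R(197 °C) = 3.35 × (1 + 0.0062×177) = 7.03 Ω

7.03 Ω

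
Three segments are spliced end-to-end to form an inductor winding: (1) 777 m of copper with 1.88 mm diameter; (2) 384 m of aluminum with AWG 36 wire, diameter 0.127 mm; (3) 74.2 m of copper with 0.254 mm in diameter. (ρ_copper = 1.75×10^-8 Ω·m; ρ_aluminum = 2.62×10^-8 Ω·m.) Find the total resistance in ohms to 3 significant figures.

Seg 1: A = π(d/2)² = π(9.4000e-04 m)² = 2.776e-06 m²
R_1 = (1.75×10^-8)(777)/(2.776e-06) = 4.898 Ω
Seg 2: A = π(0.127/2 mm)² = π(6.3500e-05 m)² = 1.267e-08 m²
R_2 = (2.62×10^-8)(384)/(1.267e-08) = 794.2 Ω
Seg 3: A = π(d/2)² = π(1.2700e-04 m)² = 5.067e-08 m²
R_3 = (1.75×10^-8)(74.2)/(5.067e-08) = 25.63 Ω
R_total = R_1 + R_2 + R_3 = 825 Ω

825 Ω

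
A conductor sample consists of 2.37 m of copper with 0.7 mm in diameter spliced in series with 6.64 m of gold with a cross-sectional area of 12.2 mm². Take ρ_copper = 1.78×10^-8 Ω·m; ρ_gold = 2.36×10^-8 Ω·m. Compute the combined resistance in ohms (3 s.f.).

0.122 Ω

Segment 1: A = π(d/2)² = π(3.5000e-04 m)² = 3.848e-07 m²
R₁ = ρL/A = (1.78×10^-8)(2.37)/(3.848e-07) = 0.1096 Ω
Segment 2: A = 12.2 mm² = 1.220e-05 m²
R₂ = (2.36×10^-8)(6.64)/(1.220e-05) = 0.01284 Ω
R = R₁ + R₂ = 0.122 Ω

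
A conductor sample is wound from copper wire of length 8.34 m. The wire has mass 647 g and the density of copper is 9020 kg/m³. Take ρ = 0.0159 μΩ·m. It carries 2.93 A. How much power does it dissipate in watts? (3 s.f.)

ρ = 0.0159 μΩ·m = 1.59×10^-8 Ω·m
A = m/(density·L) = 0.647/(9020×8.34) = 8.6007e-06 m²
R = ρL/A = (1.59×10^-8)(8.34)/(8.6007e-06) = 0.01542 Ω
P = I²R = (2.93)² × 0.01542 = 0.132 W

0.132 W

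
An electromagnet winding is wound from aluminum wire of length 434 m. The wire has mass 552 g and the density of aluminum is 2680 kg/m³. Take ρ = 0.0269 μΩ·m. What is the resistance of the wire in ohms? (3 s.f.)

24.6 Ω

ρ = 0.0269 μΩ·m = 2.69×10^-8 Ω·m
A = m/(density·L) = 0.552/(2680×434) = 4.7459e-07 m²
R = ρL/A = (2.69×10^-8)(434)/(4.7459e-07) = 24.6 Ω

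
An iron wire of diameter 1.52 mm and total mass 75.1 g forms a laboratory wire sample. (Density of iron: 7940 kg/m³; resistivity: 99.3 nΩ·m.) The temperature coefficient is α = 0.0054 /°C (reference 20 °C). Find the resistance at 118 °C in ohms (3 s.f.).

0.436 Ω

ρ = 99.3 nΩ·m = 9.93×10^-8 Ω·m
A = π(d/2)² = π(7.6000e-04 m)² = 1.8146e-06 m²
L = m/(density·A) = 0.0751/(7940×1.8146e-06) = 5.212 m
R = ρL/A = (9.93×10^-8)(5.212)/(1.8146e-06) = 0.2852 Ω
R(118 °C) = 0.2852 × (1 + 0.0054×98) = 0.436 Ω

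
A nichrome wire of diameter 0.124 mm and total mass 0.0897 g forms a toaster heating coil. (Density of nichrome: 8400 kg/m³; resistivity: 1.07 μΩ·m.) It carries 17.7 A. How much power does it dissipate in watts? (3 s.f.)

ρ = 1.07 μΩ·m = 1.07×10^-6 Ω·m
A = π(d/2)² = π(6.2000e-05 m)² = 1.2076e-08 m²
L = m/(density·A) = 8.970×10^-5/(8400×1.2076e-08) = 0.8843 m
R = ρL/A = (1.07×10^-6)(0.8843)/(1.2076e-08) = 78.35 Ω
P = I²R = (17.7)² × 78.35 = 24500 W

24500 W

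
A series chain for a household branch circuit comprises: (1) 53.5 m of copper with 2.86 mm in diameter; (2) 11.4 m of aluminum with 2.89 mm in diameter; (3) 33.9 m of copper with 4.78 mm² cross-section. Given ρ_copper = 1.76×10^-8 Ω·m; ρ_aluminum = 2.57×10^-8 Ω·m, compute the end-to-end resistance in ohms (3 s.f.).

0.316 Ω

Seg 1: A = π(d/2)² = π(1.4300e-03 m)² = 6.424e-06 m²
R_1 = (1.76×10^-8)(53.5)/(6.424e-06) = 0.1466 Ω
Seg 2: A = π(d/2)² = π(1.4450e-03 m)² = 6.560e-06 m²
R_2 = (2.57×10^-8)(11.4)/(6.560e-06) = 0.04466 Ω
Seg 3: A = 4.78 mm² = 4.780e-06 m²
R_3 = (1.76×10^-8)(33.9)/(4.780e-06) = 0.1248 Ω
R_total = R_1 + R_2 + R_3 = 0.316 Ω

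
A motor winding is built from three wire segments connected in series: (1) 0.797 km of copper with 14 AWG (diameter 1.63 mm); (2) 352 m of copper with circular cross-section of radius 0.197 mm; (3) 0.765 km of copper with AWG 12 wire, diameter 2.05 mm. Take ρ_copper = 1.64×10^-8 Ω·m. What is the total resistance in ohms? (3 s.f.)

Seg 1: A = π(1.63/2 mm)² = π(8.1500e-04 m)² = 2.087e-06 m²
R_1 = (1.64×10^-8)(797)/(2.087e-06) = 6.264 Ω
Seg 2: A = πr² = π(1.9700e-04 m)² = 1.219e-07 m²
R_2 = (1.64×10^-8)(352)/(1.219e-07) = 47.35 Ω
Seg 3: A = π(2.05/2 mm)² = π(1.0250e-03 m)² = 3.301e-06 m²
R_3 = (1.64×10^-8)(765)/(3.301e-06) = 3.801 Ω
R_total = R_1 + R_2 + R_3 = 57.4 Ω

57.4 Ω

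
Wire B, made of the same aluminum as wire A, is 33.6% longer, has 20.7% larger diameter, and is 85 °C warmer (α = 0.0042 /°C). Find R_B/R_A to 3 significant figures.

R ∝ ρL/d² with ρ ∝ (1+αΔT), so R_B/R_A = (1 + 33.6/100) × (1 + 20.7/100)⁻² × (1 + 0.0042×85)
= 1.336 × 0.6864 × 1.357 = 1.24

1.24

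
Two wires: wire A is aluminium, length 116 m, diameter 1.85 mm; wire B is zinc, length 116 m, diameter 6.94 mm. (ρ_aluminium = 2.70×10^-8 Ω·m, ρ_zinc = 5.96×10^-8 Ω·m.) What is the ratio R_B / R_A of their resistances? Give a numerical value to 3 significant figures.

R ∝ ρL/d², so R_B/R_A = (ρ_B/ρ_A) × (d_A/d_B)²
= (5.96×10^-8/2.70×10^-8) × (1.85/6.94)² = 0.157

0.157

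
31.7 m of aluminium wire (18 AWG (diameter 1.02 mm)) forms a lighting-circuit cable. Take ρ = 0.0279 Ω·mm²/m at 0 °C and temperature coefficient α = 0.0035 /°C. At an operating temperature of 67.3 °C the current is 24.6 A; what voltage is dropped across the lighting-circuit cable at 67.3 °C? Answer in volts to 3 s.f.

32.9 V

ρ = 0.0279 Ω·mm²/m = 2.79×10^-8 Ω·m
A = π(1.02/2 mm)² = π(5.1000e-04 m)² = 8.171e-07 m²
R₍0₎ = ρL/A = (2.79×10^-8)(31.7)/(8.171e-07) = 1.082 Ω
R₍67.3₎ = R₍0₎(1 + αΔT) = 1.082 × (1 + 0.0035×67.3) = 1.337 Ω
V = IR = 24.6 × 1.337 = 32.9 V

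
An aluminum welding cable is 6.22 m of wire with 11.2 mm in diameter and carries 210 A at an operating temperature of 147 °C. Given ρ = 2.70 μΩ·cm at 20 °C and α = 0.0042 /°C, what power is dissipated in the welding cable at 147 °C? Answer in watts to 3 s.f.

ρ = 2.70 μΩ·cm = 2.70×10^-8 Ω·m
A = π(d/2)² = π(5.6000e-03 m)² = 9.852e-05 m²
R₍20₎ = ρL/A = (2.70×10^-8)(6.22)/(9.852e-05) = 0.001705 Ω
R₍147₎ = R₍20₎(1 + αΔT) = 0.001705 × (1 + 0.0042×127) = 0.002614 Ω
P = I²R = (210)² × 0.002614 = 115 W

115 W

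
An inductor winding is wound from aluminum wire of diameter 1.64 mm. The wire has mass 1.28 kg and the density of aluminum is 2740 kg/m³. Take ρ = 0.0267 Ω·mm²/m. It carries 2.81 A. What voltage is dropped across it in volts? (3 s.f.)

7.85 V

ρ = 0.0267 Ω·mm²/m = 2.67×10^-8 Ω·m
A = π(d/2)² = π(8.2000e-04 m)² = 2.1124e-06 m²
L = m/(density·A) = 1.28/(2740×2.1124e-06) = 221.1 m
R = ρL/A = (2.67×10^-8)(221.1)/(2.1124e-06) = 2.795 Ω
V = IR = 2.81 × 2.795 = 7.85 V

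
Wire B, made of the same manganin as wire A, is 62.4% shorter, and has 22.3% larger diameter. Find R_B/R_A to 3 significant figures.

R ∝ L/d², so R_B/R_A = (1 − 62.4/100) × (1 + 22.3/100)⁻²
= 0.376 × 0.6686 = 0.251

0.251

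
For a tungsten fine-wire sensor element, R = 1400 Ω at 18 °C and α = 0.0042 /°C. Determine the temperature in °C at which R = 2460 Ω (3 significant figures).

R = R₀(1 + α(T − T₀)) ⇒ T = T₀ + (R/R₀ − 1)/α
T = 18 + (2460/1400 − 1)/0.0042 = 18 + (0.7571)/0.0042 = 198 °C

198 °C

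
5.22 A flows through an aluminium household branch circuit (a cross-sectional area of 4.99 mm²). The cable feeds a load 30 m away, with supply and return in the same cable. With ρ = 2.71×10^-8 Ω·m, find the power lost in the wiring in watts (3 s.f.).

8.88 W

A = 4.99 mm² = 4.990e-06 m²
Total conductor length (both ways) L = 2 × 30 = 60 m
R = ρL/A = (2.71×10^-8)(60)/(4.990e-06) = 0.3259 Ω
P = I²R = (5.22)² × 0.3259 = 8.88 W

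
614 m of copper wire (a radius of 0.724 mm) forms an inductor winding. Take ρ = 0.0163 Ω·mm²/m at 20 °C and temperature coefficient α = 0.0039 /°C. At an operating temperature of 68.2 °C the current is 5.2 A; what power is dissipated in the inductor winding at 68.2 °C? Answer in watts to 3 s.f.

195 W

ρ = 0.0163 Ω·mm²/m = 1.63×10^-8 Ω·m
A = πr² = π(7.2400e-04 m)² = 1.647e-06 m²
R₍20₎ = ρL/A = (1.63×10^-8)(614)/(1.647e-06) = 6.078 Ω
R₍68.2₎ = R₍20₎(1 + αΔT) = 6.078 × (1 + 0.0039×48.2) = 7.22 Ω
P = I²R = (5.2)² × 7.22 = 195 W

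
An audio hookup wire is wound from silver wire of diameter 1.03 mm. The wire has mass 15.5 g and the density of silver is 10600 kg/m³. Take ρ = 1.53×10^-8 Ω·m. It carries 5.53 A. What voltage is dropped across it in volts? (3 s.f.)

0.178 V

A = π(d/2)² = π(5.1500e-04 m)² = 8.3323e-07 m²
L = m/(density·A) = 0.0155/(10600×8.3323e-07) = 1.755 m
R = ρL/A = (1.53×10^-8)(1.755)/(8.3323e-07) = 0.03222 Ω
V = IR = 5.53 × 0.03222 = 0.178 V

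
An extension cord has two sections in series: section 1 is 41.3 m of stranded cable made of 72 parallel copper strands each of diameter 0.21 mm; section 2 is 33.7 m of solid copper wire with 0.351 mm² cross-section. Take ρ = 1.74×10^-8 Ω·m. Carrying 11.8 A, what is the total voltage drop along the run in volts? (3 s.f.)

23.1 V

Section 1: A_strand = π(1.0500e-04)² = 3.464e-08 m²; R₁ = ρL/(N·A_s) = (1.74×10^-8)(41.3)/(72×3.464e-08) = 0.2882 Ω
Section 2: A = 0.351 mm² = 3.510e-07 m²
R₂ = (1.74×10^-8)(33.7)/(3.510e-07) = 1.671 Ω
R = R₁ + R₂ = 1.959 Ω
V = IR = 11.8 × 1.959 = 23.1 V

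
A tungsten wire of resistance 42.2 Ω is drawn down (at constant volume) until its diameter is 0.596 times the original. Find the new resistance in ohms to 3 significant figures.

Volume constant ⇒ L' = L/r² with r = 0.596. R' = ρL'/A' = ρ(L/r²)/(πr²d₀²/4) = R/r⁴.
R' = 7.925 × 42.2 = 334 Ω

334 Ω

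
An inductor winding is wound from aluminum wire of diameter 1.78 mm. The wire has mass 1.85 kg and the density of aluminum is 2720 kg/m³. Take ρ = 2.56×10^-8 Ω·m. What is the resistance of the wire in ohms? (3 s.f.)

A = π(d/2)² = π(8.9000e-04 m)² = 2.4885e-06 m²
L = m/(density·A) = 1.85/(2720×2.4885e-06) = 273.3 m
R = ρL/A = (2.56×10^-8)(273.3)/(2.4885e-06) = 2.81 Ω

2.81 Ω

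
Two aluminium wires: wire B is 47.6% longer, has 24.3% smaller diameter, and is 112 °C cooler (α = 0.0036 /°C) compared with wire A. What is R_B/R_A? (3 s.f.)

1.54

R ∝ ρL/d² with ρ ∝ (1+αΔT), so R_B/R_A = (1 + 47.6/100) × (1 − 24.3/100)⁻² × (1 − 0.0036×112)
= 1.476 × 1.745 × 0.5968 = 1.54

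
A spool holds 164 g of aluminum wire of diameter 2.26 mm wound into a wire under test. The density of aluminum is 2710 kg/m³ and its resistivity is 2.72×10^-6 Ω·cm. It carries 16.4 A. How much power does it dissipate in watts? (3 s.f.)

27.5 W

ρ = 2.72×10^-6 Ω·cm = 2.72×10^-8 Ω·m
A = π(d/2)² = π(1.1300e-03 m)² = 4.0115e-06 m²
L = m/(density·A) = 0.164/(2710×4.0115e-06) = 15.09 m
R = ρL/A = (2.72×10^-8)(15.09)/(4.0115e-06) = 0.1023 Ω
P = I²R = (16.4)² × 0.1023 = 27.5 W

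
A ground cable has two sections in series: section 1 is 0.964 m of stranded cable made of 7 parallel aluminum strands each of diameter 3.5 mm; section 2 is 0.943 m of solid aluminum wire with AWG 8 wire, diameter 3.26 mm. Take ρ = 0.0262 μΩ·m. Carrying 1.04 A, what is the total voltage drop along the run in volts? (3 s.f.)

ρ = 0.0262 μΩ·m = 2.62×10^-8 Ω·m
Section 1: A_strand = π(1.7500e-03)² = 9.621e-06 m²; R₁ = ρL/(N·A_s) = (2.62×10^-8)(0.964)/(7×9.621e-06) = 3.750×10^-4 Ω
Section 2: A = π(3.26/2 mm)² = π(1.6300e-03 m)² = 8.347e-06 m²
R₂ = (2.62×10^-8)(0.943)/(8.347e-06) = 0.00296 Ω
R = R₁ + R₂ = 0.003335 Ω
V = IR = 1.04 × 0.003335 = 0.00347 V

0.00347 V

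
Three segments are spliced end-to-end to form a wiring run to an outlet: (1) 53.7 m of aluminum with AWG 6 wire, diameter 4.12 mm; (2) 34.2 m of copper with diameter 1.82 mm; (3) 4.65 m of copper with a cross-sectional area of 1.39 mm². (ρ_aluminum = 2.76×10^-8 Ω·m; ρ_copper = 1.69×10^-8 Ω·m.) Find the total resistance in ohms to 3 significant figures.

Seg 1: A = π(4.12/2 mm)² = π(2.0600e-03 m)² = 1.333e-05 m²
R_1 = (2.76×10^-8)(53.7)/(1.333e-05) = 0.1112 Ω
Seg 2: A = π(d/2)² = π(9.1000e-04 m)² = 2.602e-06 m²
R_2 = (1.69×10^-8)(34.2)/(2.602e-06) = 0.2222 Ω
Seg 3: A = 1.39 mm² = 1.390e-06 m²
R_3 = (1.69×10^-8)(4.65)/(1.390e-06) = 0.05654 Ω
R_total = R_1 + R_2 + R_3 = 0.390 Ω

0.390 Ω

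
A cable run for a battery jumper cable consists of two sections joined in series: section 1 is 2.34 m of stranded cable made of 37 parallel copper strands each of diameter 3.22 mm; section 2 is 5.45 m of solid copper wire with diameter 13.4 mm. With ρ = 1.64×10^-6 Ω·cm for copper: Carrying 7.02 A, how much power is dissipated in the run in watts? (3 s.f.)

ρ = 1.64×10^-6 Ω·cm = 1.64×10^-8 Ω·m
Section 1: A_strand = π(1.6100e-03)² = 8.143e-06 m²; R₁ = ρL/(N·A_s) = (1.64×10^-8)(2.34)/(37×8.143e-06) = 1.274×10^-4 Ω
Section 2: A = π(d/2)² = π(6.7000e-03 m)² = 1.410e-04 m²
R₂ = (1.64×10^-8)(5.45)/(1.410e-04) = 6.338×10^-4 Ω
R = R₁ + R₂ = 7.612×10^-4 Ω
P = I²R = (7.02)² × 7.612×10^-4 = 0.0375 W

0.0375 W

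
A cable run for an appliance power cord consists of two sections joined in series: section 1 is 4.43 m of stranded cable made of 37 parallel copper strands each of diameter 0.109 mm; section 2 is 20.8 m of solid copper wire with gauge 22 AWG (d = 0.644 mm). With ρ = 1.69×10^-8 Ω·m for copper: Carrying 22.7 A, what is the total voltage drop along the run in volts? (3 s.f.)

29.4 V

Section 1: A_strand = π(5.4500e-05)² = 9.331e-09 m²; R₁ = ρL/(N·A_s) = (1.69×10^-8)(4.43)/(37×9.331e-09) = 0.2168 Ω
Section 2: A = π(0.644/2 mm)² = π(3.2200e-04 m)² = 3.257e-07 m²
R₂ = (1.69×10^-8)(20.8)/(3.257e-07) = 1.079 Ω
R = R₁ + R₂ = 1.296 Ω
V = IR = 22.7 × 1.296 = 29.4 V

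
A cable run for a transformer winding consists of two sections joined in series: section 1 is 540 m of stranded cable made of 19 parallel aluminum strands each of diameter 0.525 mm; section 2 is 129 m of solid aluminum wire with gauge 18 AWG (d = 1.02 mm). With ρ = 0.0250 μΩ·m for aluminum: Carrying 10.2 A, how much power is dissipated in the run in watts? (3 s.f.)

ρ = 0.0250 μΩ·m = 2.50×10^-8 Ω·m
Section 1: A_strand = π(2.6250e-04)² = 2.165e-07 m²; R₁ = ρL/(N·A_s) = (2.50×10^-8)(540)/(19×2.165e-07) = 3.282 Ω
Section 2: A = π(1.02/2 mm)² = π(5.1000e-04 m)² = 8.171e-07 m²
R₂ = (2.50×10^-8)(129)/(8.171e-07) = 3.947 Ω
R = R₁ + R₂ = 7.229 Ω
P = I²R = (10.2)² × 7.229 = 752 W

752 W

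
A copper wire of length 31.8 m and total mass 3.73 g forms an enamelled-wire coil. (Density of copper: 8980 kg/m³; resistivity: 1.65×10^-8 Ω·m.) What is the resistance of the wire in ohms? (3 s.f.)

A = m/(density·L) = 0.00373/(8980×31.8) = 1.3062e-08 m²
R = ρL/A = (1.65×10^-8)(31.8)/(1.3062e-08) = 40.2 Ω

40.2 Ω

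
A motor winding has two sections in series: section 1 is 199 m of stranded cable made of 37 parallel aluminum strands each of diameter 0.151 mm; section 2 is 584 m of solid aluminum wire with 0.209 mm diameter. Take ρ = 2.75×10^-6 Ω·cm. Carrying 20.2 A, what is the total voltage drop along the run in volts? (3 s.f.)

ρ = 2.75×10^-6 Ω·cm = 2.75×10^-8 Ω·m
Section 1: A_strand = π(7.5500e-05)² = 1.791e-08 m²; R₁ = ρL/(N·A_s) = (2.75×10^-8)(199)/(37×1.791e-08) = 8.259 Ω
Section 2: A = π(d/2)² = π(1.0450e-04 m)² = 3.431e-08 m²
R₂ = (2.75×10^-8)(584)/(3.431e-08) = 468.1 Ω
R = R₁ + R₂ = 476.4 Ω
V = IR = 20.2 × 476.4 = 9620 V

9620 V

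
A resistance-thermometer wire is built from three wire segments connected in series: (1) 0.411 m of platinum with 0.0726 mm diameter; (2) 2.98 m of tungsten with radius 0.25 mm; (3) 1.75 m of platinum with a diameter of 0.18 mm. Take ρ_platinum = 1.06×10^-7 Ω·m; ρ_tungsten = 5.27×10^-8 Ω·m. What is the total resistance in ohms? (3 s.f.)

Seg 1: A = π(d/2)² = π(3.6300e-05 m)² = 4.140e-09 m²
R_1 = (1.06×10^-7)(0.411)/(4.140e-09) = 10.52 Ω
Seg 2: A = πr² = π(2.5000e-04 m)² = 1.963e-07 m²
R_2 = (5.27×10^-8)(2.98)/(1.963e-07) = 0.7998 Ω
Seg 3: A = π(d/2)² = π(9.0000e-05 m)² = 2.545e-08 m²
R_3 = (1.06×10^-7)(1.75)/(2.545e-08) = 7.29 Ω
R_total = R_1 + R_2 + R_3 = 18.6 Ω

18.6 Ω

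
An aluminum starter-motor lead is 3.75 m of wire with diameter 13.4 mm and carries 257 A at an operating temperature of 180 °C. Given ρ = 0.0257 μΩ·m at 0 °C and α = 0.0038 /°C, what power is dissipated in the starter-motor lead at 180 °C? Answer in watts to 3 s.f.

76.0 W

ρ = 0.0257 μΩ·m = 2.57×10^-8 Ω·m
A = π(d/2)² = π(6.7000e-03 m)² = 1.410e-04 m²
R₍0₎ = ρL/A = (2.57×10^-8)(3.75)/(1.410e-04) = 6.834×10^-4 Ω
R₍180₎ = R₍0₎(1 + αΔT) = 6.834×10^-4 × (1 + 0.0038×180) = 0.001151 Ω
P = I²R = (257)² × 0.001151 = 76.0 W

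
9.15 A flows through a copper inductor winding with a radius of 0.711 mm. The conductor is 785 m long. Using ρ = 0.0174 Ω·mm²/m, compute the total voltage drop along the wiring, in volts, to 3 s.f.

78.7 V

ρ = 0.0174 Ω·mm²/m = 1.74×10^-8 Ω·m
A = πr² = π(7.1100e-04 m)² = 1.588e-06 m²
R = ρL/A = (1.74×10^-8)(785)/(1.588e-06) = 8.601 Ω
V = IR = 9.15 × 8.601 = 78.7 V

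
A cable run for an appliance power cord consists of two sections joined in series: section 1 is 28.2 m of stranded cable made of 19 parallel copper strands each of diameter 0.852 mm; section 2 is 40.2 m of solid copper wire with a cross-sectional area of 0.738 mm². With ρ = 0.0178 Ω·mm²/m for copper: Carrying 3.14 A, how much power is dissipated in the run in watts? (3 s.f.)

ρ = 0.0178 Ω·mm²/m = 1.78×10^-8 Ω·m
Section 1: A_strand = π(4.2600e-04)² = 5.701e-07 m²; R₁ = ρL/(N·A_s) = (1.78×10^-8)(28.2)/(19×5.701e-07) = 0.04634 Ω
Section 2: A = 0.738 mm² = 7.380e-07 m²
R₂ = (1.78×10^-8)(40.2)/(7.380e-07) = 0.9696 Ω
R = R₁ + R₂ = 1.016 Ω
P = I²R = (3.14)² × 1.016 = 10.0 W

10.0 W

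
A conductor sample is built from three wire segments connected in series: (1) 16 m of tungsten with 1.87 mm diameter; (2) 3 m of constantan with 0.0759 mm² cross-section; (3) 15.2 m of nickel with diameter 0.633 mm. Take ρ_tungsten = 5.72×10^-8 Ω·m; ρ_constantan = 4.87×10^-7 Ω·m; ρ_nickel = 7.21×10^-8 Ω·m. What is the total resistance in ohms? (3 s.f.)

23.1 Ω

Seg 1: A = π(d/2)² = π(9.3500e-04 m)² = 2.746e-06 m²
R_1 = (5.72×10^-8)(16)/(2.746e-06) = 0.3332 Ω
Seg 2: A = 0.0759 mm² = 7.590e-08 m²
R_2 = (4.87×10^-7)(3)/(7.590e-08) = 19.25 Ω
Seg 3: A = π(d/2)² = π(3.1650e-04 m)² = 3.147e-07 m²
R_3 = (7.21×10^-8)(15.2)/(3.147e-07) = 3.482 Ω
R_total = R_1 + R_2 + R_3 = 23.1 Ω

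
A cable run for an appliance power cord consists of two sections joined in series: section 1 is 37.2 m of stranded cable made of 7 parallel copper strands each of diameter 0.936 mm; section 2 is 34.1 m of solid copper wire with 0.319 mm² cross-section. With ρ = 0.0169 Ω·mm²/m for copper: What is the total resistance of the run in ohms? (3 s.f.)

ρ = 0.0169 Ω·mm²/m = 1.69×10^-8 Ω·m
Section 1: A_strand = π(4.6800e-04)² = 6.881e-07 m²; R₁ = ρL/(N·A_s) = (1.69×10^-8)(37.2)/(7×6.881e-07) = 0.1305 Ω
Section 2: A = 0.319 mm² = 3.190e-07 m²
R₂ = (1.69×10^-8)(34.1)/(3.190e-07) = 1.807 Ω
R = R₁ + R₂ = 1.94 Ω

1.94 Ω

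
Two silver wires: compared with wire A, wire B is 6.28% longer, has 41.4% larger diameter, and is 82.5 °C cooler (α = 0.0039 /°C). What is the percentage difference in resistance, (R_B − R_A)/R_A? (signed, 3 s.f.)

R ∝ ρL/d² with ρ ∝ (1+αΔT), so R_B/R_A = (1 + 6.28/100) × (1 + 41.4/100)⁻² × (1 − 0.0039×82.5)
= 1.063 × 0.5001 × 0.6783 = 0.3605
(R_B − R_A)/R_A = 0.3605 − 1 = -63.9%

-63.9%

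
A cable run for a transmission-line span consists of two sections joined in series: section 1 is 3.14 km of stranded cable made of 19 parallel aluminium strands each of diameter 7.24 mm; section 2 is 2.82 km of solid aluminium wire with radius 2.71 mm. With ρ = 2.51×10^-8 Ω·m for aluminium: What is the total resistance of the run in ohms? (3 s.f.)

3.17 Ω

Section 1: A_strand = π(3.6200e-03)² = 4.117e-05 m²; R₁ = ρL/(N·A_s) = (2.51×10^-8)(3140)/(19×4.117e-05) = 0.1008 Ω
Section 2: A = πr² = π(2.7100e-03 m)² = 2.307e-05 m²
R₂ = (2.51×10^-8)(2820)/(2.307e-05) = 3.068 Ω
R = R₁ + R₂ = 3.17 Ω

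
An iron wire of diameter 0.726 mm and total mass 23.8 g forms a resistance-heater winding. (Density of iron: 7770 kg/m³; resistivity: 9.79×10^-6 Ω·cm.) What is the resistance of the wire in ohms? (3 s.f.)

1.75 Ω

ρ = 9.79×10^-6 Ω·cm = 9.79×10^-8 Ω·m
A = π(d/2)² = π(3.6300e-04 m)² = 4.1396e-07 m²
L = m/(density·A) = 0.0238/(7770×4.1396e-07) = 7.399 m
R = ρL/A = (9.79×10^-8)(7.399)/(4.1396e-07) = 1.75 Ω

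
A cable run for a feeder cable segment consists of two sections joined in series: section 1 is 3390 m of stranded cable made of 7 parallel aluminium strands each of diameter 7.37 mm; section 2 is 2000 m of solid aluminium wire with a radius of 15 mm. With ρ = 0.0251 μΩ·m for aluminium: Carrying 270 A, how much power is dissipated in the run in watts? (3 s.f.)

25900 W

ρ = 0.0251 μΩ·m = 2.51×10^-8 Ω·m
Section 1: A_strand = π(3.6850e-03)² = 4.266e-05 m²; R₁ = ρL/(N·A_s) = (2.51×10^-8)(3390)/(7×4.266e-05) = 0.2849 Ω
Section 2: A = πr² = π(1.5000e-02 m)² = 7.069e-04 m²
R₂ = (2.51×10^-8)(2000)/(7.069e-04) = 0.07102 Ω
R = R₁ + R₂ = 0.356 Ω
P = I²R = (270)² × 0.356 = 25900 W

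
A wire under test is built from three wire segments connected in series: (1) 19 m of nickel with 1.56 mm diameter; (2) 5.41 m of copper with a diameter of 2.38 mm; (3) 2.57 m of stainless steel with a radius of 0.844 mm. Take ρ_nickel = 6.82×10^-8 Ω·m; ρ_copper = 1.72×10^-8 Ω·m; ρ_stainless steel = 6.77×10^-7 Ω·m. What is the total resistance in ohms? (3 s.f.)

Seg 1: A = π(d/2)² = π(7.8000e-04 m)² = 1.911e-06 m²
R_1 = (6.82×10^-8)(19)/(1.911e-06) = 0.678 Ω
Seg 2: A = π(d/2)² = π(1.1900e-03 m)² = 4.449e-06 m²
R_2 = (1.72×10^-8)(5.41)/(4.449e-06) = 0.02092 Ω
Seg 3: A = πr² = π(8.4400e-04 m)² = 2.238e-06 m²
R_3 = (6.77×10^-7)(2.57)/(2.238e-06) = 0.7775 Ω
R_total = R_1 + R_2 + R_3 = 1.48 Ω

1.48 Ω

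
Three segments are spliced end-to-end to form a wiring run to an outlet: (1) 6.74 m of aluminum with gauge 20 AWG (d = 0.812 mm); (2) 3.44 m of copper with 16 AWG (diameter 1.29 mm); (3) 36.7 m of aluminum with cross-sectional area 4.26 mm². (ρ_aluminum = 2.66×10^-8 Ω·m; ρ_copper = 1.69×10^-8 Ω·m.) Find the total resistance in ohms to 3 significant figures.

0.620 Ω

Seg 1: A = π(0.812/2 mm)² = π(4.0600e-04 m)² = 5.178e-07 m²
R_1 = (2.66×10^-8)(6.74)/(5.178e-07) = 0.3462 Ω
Seg 2: A = π(1.29/2 mm)² = π(6.4500e-04 m)² = 1.307e-06 m²
R_2 = (1.69×10^-8)(3.44)/(1.307e-06) = 0.04448 Ω
Seg 3: A = 4.26 mm² = 4.260e-06 m²
R_3 = (2.66×10^-8)(36.7)/(4.260e-06) = 0.2292 Ω
R_total = R_1 + R_2 + R_3 = 0.620 Ω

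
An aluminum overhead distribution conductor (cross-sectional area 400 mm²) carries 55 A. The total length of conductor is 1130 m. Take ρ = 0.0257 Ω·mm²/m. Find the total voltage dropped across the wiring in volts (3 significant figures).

ρ = 0.0257 Ω·mm²/m = 2.57×10^-8 Ω·m
A = 400 mm² = 4.000e-04 m²
R = ρL/A = (2.57×10^-8)(1130)/(4.000e-04) = 0.0726 Ω
V = IR = 55 × 0.0726 = 3.99 V

3.99 V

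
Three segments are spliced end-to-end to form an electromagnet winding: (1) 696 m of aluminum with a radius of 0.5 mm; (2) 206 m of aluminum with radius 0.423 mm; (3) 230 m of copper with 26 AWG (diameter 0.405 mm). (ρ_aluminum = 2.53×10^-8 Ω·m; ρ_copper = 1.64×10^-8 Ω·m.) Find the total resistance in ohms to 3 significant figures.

61.0 Ω

Seg 1: A = πr² = π(5.0000e-04 m)² = 7.854e-07 m²
R_1 = (2.53×10^-8)(696)/(7.854e-07) = 22.42 Ω
Seg 2: A = πr² = π(4.2300e-04 m)² = 5.621e-07 m²
R_2 = (2.53×10^-8)(206)/(5.621e-07) = 9.272 Ω
Seg 3: A = π(0.405/2 mm)² = π(2.0250e-04 m)² = 1.288e-07 m²
R_3 = (1.64×10^-8)(230)/(1.288e-07) = 29.28 Ω
R_total = R_1 + R_2 + R_3 = 61.0 Ω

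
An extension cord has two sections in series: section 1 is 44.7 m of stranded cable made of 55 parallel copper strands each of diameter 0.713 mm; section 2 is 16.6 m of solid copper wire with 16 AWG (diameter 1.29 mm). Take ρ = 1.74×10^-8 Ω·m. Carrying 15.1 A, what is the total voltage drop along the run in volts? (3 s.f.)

3.87 V

Section 1: A_strand = π(3.5650e-04)² = 3.993e-07 m²; R₁ = ρL/(N·A_s) = (1.74×10^-8)(44.7)/(55×3.993e-07) = 0.03542 Ω
Section 2: A = π(1.29/2 mm)² = π(6.4500e-04 m)² = 1.307e-06 m²
R₂ = (1.74×10^-8)(16.6)/(1.307e-06) = 0.221 Ω
R = R₁ + R₂ = 0.2564 Ω
V = IR = 15.1 × 0.2564 = 3.87 V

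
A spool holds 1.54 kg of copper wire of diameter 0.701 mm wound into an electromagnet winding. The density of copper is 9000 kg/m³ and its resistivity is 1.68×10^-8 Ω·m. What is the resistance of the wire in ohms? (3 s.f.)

A = π(d/2)² = π(3.5050e-04 m)² = 3.8595e-07 m²
L = m/(density·A) = 1.54/(9000×3.8595e-07) = 443.4 m
R = ρL/A = (1.68×10^-8)(443.4)/(3.8595e-07) = 19.3 Ω

19.3 Ω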